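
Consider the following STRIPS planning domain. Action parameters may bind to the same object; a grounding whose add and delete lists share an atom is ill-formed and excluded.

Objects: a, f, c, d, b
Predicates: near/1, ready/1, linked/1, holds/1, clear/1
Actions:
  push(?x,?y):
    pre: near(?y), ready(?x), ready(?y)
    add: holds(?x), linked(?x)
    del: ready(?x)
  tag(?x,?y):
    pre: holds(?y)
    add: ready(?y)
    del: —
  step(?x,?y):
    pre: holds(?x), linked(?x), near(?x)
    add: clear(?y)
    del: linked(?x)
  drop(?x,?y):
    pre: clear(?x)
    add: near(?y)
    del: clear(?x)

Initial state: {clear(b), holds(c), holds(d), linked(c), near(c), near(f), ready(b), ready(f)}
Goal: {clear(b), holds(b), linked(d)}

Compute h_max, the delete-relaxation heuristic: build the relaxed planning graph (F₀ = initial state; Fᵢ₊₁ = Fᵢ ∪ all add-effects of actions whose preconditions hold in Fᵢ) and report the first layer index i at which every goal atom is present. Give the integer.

F0 = init (8 atoms)
F1 = F0 ∪ {clear(a), clear(c), clear(d), clear(f), holds(b), holds(f), linked(b), linked(f), near(a), near(b), near(d), ready(c), ready(d)}  (21 atoms)
F2 = F1 ∪ {linked(d)}  (22 atoms)
goal ⊆ F2  ⇒  h_max = 2

2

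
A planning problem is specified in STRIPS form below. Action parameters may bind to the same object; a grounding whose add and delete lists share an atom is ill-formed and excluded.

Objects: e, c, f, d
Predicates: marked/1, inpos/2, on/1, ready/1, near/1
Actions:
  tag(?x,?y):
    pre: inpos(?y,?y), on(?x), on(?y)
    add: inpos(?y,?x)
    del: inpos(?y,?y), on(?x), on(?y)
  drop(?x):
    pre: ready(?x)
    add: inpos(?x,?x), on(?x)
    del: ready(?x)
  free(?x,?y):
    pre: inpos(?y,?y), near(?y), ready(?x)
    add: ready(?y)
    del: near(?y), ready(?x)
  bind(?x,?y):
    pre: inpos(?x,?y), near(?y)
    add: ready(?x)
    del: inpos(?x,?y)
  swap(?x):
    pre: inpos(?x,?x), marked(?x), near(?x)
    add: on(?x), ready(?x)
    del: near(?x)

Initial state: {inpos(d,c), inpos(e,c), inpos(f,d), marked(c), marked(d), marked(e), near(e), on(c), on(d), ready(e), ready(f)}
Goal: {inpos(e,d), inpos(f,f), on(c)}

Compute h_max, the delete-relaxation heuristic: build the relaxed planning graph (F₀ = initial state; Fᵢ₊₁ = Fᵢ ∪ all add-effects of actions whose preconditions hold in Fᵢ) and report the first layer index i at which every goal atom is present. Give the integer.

2

F0 = init (11 atoms)
F1 = F0 ∪ {inpos(e,e), inpos(f,f), on(e), on(f)}  (15 atoms)
F2 = F1 ∪ {inpos(e,d), inpos(e,f), inpos(f,c), inpos(f,e)}  (19 atoms)
goal ⊆ F2  ⇒  h_max = 2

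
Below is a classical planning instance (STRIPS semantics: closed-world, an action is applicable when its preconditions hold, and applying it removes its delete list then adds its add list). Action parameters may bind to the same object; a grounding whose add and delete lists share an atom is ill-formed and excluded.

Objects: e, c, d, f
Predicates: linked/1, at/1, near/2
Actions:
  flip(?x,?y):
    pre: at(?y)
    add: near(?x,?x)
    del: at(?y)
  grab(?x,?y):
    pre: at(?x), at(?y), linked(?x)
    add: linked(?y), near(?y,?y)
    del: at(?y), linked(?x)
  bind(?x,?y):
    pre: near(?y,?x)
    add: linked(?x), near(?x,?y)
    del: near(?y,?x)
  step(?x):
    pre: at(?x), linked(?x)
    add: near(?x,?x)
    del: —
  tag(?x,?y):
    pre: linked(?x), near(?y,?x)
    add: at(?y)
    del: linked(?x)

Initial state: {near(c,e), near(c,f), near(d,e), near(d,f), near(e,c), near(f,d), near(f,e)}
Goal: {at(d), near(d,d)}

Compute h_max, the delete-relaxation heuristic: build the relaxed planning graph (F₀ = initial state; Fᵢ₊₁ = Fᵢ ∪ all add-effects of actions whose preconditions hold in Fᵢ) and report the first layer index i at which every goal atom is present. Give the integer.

F0 = init (7 atoms)
F1 = F0 ∪ {linked(c), linked(d), linked(e), linked(f), near(e,d), near(e,f), near(f,c)}  (14 atoms)
F2 = F1 ∪ {at(c), at(d), at(e), at(f)}  (18 atoms)
F3 = F2 ∪ {near(c,c), near(d,d), near(e,e), near(f,f)}  (22 atoms)
goal ⊆ F3  ⇒  h_max = 3

3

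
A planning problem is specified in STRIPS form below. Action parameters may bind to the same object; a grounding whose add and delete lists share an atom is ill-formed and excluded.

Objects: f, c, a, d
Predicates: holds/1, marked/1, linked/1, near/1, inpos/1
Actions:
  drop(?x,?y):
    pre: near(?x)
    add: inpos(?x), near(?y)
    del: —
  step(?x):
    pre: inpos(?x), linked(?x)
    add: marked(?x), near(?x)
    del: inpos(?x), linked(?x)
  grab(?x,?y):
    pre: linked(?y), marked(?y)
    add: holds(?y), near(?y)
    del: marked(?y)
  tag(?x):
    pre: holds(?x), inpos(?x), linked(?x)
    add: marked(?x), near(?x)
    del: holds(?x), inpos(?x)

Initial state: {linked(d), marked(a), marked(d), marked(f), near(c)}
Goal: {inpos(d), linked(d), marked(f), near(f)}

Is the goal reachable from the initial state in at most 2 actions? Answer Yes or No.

1. drop(c,d)  →  {inpos(c), linked(d), marked(a), marked(d), marked(f), near(c), near(d)}
2. drop(d,f)  →  {inpos(c), inpos(d), linked(d), marked(a), marked(d), marked(f), near(c), near(d), near(f)}
optimal plan length = 2; 2 ≤ 2

Yes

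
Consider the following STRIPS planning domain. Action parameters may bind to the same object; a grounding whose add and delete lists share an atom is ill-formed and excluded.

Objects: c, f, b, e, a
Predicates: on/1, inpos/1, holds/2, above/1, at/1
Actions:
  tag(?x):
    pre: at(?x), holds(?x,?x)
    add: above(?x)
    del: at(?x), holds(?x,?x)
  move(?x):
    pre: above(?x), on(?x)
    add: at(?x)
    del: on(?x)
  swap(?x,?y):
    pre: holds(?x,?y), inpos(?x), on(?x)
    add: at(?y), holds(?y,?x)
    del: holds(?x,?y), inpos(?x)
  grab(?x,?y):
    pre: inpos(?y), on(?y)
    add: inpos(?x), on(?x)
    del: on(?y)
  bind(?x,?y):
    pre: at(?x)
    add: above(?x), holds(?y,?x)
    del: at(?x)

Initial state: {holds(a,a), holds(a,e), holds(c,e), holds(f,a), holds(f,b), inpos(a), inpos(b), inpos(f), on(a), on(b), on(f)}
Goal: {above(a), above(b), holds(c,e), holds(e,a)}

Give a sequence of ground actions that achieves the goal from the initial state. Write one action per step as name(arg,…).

swap(f,b); grab(f,b); swap(f,a); bind(b,c); bind(a,e)

1. swap(f,b)  →  {at(b), holds(a,a), holds(a,e), holds(b,f), holds(c,e), holds(f,a), inpos(a), inpos(b), on(a), on(b), on(f)}
2. grab(f,b)  →  {at(b), holds(a,a), holds(a,e), holds(b,f), holds(c,e), holds(f,a), inpos(a), inpos(b), inpos(f), on(a), on(f)}
3. swap(f,a)  →  {at(a), at(b), holds(a,a), holds(a,e), holds(a,f), holds(b,f), holds(c,e), inpos(a), inpos(b), on(a), on(f)}
4. bind(b,c)  →  {above(b), at(a), holds(a,a), holds(a,e), holds(a,f), holds(b,f), holds(c,b), holds(c,e), inpos(a), inpos(b), on(a), on(f)}
5. bind(a,e)  →  {above(a), above(b), holds(a,a), holds(a,e), holds(a,f), holds(b,f), holds(c,b), holds(c,e), holds(e,a), inpos(a), inpos(b), on(a), on(f)}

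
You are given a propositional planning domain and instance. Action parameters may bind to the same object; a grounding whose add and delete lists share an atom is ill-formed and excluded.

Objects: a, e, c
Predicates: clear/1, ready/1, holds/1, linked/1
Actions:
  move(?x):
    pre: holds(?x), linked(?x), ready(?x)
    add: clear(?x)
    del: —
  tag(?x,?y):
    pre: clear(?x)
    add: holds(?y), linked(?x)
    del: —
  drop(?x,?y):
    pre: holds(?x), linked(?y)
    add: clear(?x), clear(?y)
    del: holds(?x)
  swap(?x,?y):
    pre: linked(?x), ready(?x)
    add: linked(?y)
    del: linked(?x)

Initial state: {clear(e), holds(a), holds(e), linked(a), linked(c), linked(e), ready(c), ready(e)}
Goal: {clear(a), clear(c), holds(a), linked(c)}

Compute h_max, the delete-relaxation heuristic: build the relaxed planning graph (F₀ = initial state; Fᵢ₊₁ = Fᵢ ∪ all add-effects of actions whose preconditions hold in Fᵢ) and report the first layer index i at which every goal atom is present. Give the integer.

1

F0 = init (8 atoms)
F1 = F0 ∪ {clear(a), clear(c), holds(c)}  (11 atoms)
goal ⊆ F1  ⇒  h_max = 1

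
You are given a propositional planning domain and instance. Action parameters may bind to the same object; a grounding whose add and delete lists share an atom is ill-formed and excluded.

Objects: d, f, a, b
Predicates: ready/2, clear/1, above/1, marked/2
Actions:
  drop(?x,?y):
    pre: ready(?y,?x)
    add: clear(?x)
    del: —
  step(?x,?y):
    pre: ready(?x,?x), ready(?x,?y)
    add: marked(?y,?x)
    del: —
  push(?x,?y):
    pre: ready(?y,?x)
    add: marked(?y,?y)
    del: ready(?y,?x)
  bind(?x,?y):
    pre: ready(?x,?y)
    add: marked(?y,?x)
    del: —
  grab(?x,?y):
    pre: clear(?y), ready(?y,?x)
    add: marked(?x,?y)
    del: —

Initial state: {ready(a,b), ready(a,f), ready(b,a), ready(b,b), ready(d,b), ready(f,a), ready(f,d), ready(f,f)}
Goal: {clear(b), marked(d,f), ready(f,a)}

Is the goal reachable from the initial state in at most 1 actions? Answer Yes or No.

1. drop(b,d)  →  {clear(b), ready(a,b), ready(a,f), ready(b,a), ready(b,b), ready(d,b), ready(f,a), ready(f,d), ready(f,f)}
2. step(f,d)  →  {clear(b), marked(d,f), ready(a,b), ready(a,f), ready(b,a), ready(b,b), ready(d,b), ready(f,a), ready(f,d), ready(f,f)}
optimal plan length = 2; 2 > 1

No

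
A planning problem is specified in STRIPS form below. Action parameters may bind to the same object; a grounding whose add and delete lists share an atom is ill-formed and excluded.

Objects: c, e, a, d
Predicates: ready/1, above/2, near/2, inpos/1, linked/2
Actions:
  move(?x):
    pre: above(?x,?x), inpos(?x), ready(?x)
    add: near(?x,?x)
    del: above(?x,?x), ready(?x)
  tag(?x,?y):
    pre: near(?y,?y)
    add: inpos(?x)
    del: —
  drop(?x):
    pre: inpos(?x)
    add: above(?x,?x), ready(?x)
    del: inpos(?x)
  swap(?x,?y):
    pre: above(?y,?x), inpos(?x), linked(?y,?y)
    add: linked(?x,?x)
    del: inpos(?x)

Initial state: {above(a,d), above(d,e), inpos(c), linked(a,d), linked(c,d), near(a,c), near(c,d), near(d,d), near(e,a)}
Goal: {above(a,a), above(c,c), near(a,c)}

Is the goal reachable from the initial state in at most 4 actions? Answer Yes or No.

1. tag(a,d)  →  {above(a,d), above(d,e), inpos(a), inpos(c), linked(a,d), linked(c,d), near(a,c), near(c,d), near(d,d), near(e,a)}
2. drop(c)  →  {above(a,d), above(c,c), above(d,e), inpos(a), linked(a,d), linked(c,d), near(a,c), near(c,d), near(d,d), near(e,a), ready(c)}
3. drop(a)  →  {above(a,a), above(a,d), above(c,c), above(d,e), linked(a,d), linked(c,d), near(a,c), near(c,d), near(d,d), near(e,a), ready(a), ready(c)}
optimal plan length = 3; 3 ≤ 4

Yes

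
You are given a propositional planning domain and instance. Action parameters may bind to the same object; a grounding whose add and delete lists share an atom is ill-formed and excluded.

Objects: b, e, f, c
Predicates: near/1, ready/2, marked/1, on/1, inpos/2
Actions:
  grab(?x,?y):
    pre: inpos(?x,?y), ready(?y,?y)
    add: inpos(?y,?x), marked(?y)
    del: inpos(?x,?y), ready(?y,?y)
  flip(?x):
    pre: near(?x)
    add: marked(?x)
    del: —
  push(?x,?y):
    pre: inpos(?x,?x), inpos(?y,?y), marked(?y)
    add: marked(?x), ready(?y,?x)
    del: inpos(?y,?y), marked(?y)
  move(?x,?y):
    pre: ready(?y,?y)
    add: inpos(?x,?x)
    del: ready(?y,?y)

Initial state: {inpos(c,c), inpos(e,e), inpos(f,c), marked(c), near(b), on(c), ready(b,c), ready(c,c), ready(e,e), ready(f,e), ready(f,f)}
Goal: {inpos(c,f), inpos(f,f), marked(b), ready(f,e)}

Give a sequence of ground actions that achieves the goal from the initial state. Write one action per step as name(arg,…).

1. grab(f,c)  →  {inpos(c,c), inpos(c,f), inpos(e,e), marked(c), near(b), on(c), ready(b,c), ready(e,e), ready(f,e), ready(f,f)}
2. flip(b)  →  {inpos(c,c), inpos(c,f), inpos(e,e), marked(b), marked(c), near(b), on(c), ready(b,c), ready(e,e), ready(f,e), ready(f,f)}
3. move(f,e)  →  {inpos(c,c), inpos(c,f), inpos(e,e), inpos(f,f), marked(b), marked(c), near(b), on(c), ready(b,c), ready(f,e), ready(f,f)}

grab(f,c); flip(b); move(f,e)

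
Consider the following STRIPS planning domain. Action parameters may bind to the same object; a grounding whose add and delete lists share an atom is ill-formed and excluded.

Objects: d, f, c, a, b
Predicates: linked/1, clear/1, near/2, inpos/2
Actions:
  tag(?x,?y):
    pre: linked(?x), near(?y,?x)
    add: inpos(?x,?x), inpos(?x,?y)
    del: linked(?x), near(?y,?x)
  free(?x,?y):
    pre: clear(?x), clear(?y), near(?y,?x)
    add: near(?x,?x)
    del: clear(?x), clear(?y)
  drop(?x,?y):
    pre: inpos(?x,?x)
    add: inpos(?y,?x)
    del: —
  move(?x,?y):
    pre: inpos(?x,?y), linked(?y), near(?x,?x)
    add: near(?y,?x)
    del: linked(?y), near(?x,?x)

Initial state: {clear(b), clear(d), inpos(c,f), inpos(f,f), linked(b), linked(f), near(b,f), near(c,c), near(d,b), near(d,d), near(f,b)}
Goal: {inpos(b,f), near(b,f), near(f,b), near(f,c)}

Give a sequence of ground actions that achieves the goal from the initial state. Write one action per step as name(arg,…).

drop(f,b); move(c,f)

1. drop(f,b)  →  {clear(b), clear(d), inpos(b,f), inpos(c,f), inpos(f,f), linked(b), linked(f), near(b,f), near(c,c), near(d,b), near(d,d), near(f,b)}
2. move(c,f)  →  {clear(b), clear(d), inpos(b,f), inpos(c,f), inpos(f,f), linked(b), near(b,f), near(d,b), near(d,d), near(f,b), near(f,c)}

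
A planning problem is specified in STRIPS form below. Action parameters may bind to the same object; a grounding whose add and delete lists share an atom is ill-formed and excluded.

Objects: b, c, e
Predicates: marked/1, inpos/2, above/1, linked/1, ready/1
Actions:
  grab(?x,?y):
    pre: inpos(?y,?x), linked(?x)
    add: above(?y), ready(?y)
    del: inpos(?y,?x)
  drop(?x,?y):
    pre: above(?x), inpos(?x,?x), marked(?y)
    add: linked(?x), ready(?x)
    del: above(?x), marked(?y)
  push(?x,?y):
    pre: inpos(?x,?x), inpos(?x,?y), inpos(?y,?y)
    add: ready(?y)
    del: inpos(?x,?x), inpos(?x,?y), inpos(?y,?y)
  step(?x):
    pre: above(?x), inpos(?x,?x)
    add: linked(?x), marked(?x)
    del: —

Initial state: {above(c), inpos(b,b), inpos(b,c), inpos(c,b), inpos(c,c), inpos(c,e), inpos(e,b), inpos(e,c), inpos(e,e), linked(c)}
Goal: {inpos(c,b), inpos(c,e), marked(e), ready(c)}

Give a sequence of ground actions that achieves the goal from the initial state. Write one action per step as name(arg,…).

1. grab(c,c)  →  {above(c), inpos(b,b), inpos(b,c), inpos(c,b), inpos(c,e), inpos(e,b), inpos(e,c), inpos(e,e), linked(c), ready(c)}
2. grab(c,e)  →  {above(c), above(e), inpos(b,b), inpos(b,c), inpos(c,b), inpos(c,e), inpos(e,b), inpos(e,e), linked(c), ready(c), ready(e)}
3. step(e)  →  {above(c), above(e), inpos(b,b), inpos(b,c), inpos(c,b), inpos(c,e), inpos(e,b), inpos(e,e), linked(c), linked(e), marked(e), ready(c), ready(e)}

grab(c,c); grab(c,e); step(e)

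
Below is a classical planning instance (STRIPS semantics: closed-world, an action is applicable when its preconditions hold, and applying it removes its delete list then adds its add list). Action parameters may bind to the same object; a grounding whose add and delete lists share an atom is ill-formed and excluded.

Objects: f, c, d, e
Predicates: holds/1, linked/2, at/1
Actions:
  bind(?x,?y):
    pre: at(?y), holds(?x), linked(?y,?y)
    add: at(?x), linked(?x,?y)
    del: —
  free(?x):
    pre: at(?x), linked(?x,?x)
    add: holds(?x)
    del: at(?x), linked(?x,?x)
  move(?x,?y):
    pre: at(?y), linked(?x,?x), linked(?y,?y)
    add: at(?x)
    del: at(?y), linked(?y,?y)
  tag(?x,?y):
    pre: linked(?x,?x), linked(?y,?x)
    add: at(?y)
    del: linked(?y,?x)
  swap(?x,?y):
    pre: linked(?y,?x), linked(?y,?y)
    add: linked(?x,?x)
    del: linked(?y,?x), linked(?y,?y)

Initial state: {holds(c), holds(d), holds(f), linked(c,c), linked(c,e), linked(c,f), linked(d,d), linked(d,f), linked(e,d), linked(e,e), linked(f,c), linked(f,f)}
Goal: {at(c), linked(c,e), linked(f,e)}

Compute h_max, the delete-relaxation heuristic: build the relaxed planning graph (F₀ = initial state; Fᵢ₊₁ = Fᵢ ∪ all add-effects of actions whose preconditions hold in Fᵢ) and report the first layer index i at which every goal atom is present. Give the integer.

2

F0 = init (12 atoms)
F1 = F0 ∪ {at(c), at(d), at(e), at(f)}  (16 atoms)
F2 = F1 ∪ {holds(e), linked(c,d), linked(d,c), linked(d,e), linked(f,d), linked(f,e)}  (22 atoms)
goal ⊆ F2  ⇒  h_max = 2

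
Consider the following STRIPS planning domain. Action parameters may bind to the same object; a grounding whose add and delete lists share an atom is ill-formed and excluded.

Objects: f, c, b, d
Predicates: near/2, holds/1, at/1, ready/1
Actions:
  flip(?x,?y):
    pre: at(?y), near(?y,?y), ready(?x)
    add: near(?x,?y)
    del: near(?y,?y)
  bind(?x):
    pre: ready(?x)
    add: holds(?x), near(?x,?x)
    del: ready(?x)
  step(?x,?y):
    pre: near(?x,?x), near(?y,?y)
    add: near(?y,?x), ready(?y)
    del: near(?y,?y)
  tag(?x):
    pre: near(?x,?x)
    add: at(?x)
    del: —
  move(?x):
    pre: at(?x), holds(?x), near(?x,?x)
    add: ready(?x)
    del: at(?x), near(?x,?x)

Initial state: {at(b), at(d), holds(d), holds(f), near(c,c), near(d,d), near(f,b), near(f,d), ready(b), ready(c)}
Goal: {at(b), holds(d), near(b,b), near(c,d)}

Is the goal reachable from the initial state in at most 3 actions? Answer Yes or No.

1. flip(c,d)  →  {at(b), at(d), holds(d), holds(f), near(c,c), near(c,d), near(f,b), near(f,d), ready(b), ready(c)}
2. bind(b)  →  {at(b), at(d), holds(b), holds(d), holds(f), near(b,b), near(c,c), near(c,d), near(f,b), near(f,d), ready(c)}
optimal plan length = 2; 2 ≤ 3

Yes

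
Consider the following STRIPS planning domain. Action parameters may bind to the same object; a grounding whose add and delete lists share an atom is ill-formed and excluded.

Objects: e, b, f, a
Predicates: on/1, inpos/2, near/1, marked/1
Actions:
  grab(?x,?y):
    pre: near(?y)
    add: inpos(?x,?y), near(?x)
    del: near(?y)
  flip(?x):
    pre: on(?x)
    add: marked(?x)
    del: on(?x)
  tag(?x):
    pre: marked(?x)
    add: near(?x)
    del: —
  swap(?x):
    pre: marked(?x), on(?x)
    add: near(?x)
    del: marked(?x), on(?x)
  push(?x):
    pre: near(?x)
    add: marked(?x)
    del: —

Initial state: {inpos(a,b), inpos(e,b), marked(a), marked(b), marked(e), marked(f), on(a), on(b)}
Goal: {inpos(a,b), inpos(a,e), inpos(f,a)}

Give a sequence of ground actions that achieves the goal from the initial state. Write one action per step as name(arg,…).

tag(e); grab(a,e); grab(f,a)

1. tag(e)  →  {inpos(a,b), inpos(e,b), marked(a), marked(b), marked(e), marked(f), near(e), on(a), on(b)}
2. grab(a,e)  →  {inpos(a,b), inpos(a,e), inpos(e,b), marked(a), marked(b), marked(e), marked(f), near(a), on(a), on(b)}
3. grab(f,a)  →  {inpos(a,b), inpos(a,e), inpos(e,b), inpos(f,a), marked(a), marked(b), marked(e), marked(f), near(f), on(a), on(b)}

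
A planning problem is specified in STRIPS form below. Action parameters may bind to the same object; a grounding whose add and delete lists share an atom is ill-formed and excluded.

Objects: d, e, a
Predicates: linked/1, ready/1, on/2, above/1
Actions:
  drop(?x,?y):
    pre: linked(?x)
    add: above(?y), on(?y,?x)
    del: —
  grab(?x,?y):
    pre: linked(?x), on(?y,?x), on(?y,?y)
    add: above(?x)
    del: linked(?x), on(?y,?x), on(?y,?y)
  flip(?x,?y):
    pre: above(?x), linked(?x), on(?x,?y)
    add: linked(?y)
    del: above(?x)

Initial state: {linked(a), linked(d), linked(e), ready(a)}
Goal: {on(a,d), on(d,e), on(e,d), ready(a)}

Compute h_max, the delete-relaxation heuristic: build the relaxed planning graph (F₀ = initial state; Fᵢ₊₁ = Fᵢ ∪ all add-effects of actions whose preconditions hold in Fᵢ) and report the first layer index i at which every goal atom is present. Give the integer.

1

F0 = init (4 atoms)
F1 = F0 ∪ {above(a), above(d), above(e), on(a,a), on(a,d), on(a,e), on(d,a), on(d,d), on(d,e), on(e,a), on(e,d), on(e,e)}  (16 atoms)
goal ⊆ F1  ⇒  h_max = 1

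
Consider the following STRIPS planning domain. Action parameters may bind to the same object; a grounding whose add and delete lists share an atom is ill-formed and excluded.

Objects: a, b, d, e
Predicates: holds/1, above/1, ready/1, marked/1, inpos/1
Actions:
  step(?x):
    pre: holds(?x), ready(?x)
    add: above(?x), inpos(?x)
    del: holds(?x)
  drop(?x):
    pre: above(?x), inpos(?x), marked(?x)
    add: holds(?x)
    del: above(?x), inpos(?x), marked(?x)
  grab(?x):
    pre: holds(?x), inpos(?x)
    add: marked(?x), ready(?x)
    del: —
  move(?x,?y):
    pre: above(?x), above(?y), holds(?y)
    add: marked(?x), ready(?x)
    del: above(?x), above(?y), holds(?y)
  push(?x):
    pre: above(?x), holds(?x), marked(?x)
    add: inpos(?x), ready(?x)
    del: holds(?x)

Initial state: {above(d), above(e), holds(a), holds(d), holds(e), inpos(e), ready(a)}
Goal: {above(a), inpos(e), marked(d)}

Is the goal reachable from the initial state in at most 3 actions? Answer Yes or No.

1. step(a)  →  {above(a), above(d), above(e), holds(d), holds(e), inpos(a), inpos(e), ready(a)}
2. move(d,d)  →  {above(a), above(e), holds(e), inpos(a), inpos(e), marked(d), ready(a), ready(d)}
optimal plan length = 2; 2 ≤ 3

Yes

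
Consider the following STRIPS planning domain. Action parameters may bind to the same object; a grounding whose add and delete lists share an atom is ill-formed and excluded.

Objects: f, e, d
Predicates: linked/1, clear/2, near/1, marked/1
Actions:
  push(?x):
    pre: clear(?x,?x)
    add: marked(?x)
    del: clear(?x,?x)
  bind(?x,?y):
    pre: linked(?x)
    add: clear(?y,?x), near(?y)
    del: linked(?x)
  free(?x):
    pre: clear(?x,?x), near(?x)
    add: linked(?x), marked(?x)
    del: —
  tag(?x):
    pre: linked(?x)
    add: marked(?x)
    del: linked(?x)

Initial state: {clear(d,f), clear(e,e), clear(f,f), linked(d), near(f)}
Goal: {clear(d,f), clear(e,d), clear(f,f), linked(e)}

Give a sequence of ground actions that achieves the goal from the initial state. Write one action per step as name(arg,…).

bind(d,e); free(e)

1. bind(d,e)  →  {clear(d,f), clear(e,d), clear(e,e), clear(f,f), near(e), near(f)}
2. free(e)  →  {clear(d,f), clear(e,d), clear(e,e), clear(f,f), linked(e), marked(e), near(e), near(f)}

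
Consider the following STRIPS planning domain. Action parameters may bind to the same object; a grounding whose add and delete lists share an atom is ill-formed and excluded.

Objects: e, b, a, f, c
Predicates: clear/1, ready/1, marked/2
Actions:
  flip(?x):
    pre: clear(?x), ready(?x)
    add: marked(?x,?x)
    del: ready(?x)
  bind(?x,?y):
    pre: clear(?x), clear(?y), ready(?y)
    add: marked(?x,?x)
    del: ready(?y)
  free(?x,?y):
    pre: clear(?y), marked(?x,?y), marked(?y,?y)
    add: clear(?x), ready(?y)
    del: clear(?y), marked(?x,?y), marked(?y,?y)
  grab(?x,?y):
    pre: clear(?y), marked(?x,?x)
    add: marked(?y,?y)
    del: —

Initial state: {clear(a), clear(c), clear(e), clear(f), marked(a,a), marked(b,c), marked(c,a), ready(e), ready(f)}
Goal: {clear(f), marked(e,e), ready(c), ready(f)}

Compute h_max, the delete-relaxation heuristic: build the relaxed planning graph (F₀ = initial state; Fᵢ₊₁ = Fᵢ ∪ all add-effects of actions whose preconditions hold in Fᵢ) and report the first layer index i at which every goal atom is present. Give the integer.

F0 = init (9 atoms)
F1 = F0 ∪ {marked(c,c), marked(e,e), marked(f,f), ready(a)}  (13 atoms)
F2 = F1 ∪ {clear(b), ready(c)}  (15 atoms)
goal ⊆ F2  ⇒  h_max = 2

2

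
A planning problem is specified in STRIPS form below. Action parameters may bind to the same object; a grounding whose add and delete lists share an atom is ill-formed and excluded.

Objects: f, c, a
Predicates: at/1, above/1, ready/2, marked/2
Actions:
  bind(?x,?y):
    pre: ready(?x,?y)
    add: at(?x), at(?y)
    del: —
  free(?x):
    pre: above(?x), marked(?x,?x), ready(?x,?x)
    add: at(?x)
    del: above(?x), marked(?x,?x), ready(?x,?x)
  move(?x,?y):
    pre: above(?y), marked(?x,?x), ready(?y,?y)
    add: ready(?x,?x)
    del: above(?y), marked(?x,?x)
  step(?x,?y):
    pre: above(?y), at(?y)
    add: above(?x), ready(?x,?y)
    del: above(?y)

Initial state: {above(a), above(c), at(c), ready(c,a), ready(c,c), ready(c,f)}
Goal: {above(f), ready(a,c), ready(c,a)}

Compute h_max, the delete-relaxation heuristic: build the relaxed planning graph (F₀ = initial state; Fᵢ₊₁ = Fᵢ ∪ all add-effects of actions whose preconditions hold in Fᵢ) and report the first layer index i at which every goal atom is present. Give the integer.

F0 = init (6 atoms)
F1 = F0 ∪ {above(f), at(a), at(f), ready(a,c), ready(f,c)}  (11 atoms)
goal ⊆ F1  ⇒  h_max = 1

1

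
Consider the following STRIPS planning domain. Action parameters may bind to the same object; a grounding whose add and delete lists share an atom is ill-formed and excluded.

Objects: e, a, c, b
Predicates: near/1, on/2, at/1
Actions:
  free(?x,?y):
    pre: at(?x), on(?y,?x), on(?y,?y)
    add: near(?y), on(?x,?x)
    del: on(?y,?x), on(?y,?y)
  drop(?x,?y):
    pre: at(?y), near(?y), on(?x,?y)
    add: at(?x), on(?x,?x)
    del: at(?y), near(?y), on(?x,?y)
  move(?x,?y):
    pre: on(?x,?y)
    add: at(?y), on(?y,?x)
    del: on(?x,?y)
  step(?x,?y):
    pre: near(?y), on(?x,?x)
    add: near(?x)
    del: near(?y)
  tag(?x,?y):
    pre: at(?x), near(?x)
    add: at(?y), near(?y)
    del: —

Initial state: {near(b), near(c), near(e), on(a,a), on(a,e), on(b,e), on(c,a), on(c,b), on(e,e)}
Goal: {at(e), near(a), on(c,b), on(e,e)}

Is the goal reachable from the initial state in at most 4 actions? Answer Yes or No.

1. move(a,e)  →  {at(e), near(b), near(c), near(e), on(a,a), on(b,e), on(c,a), on(c,b), on(e,a), on(e,e)}
2. step(a,e)  →  {at(e), near(a), near(b), near(c), on(a,a), on(b,e), on(c,a), on(c,b), on(e,a), on(e,e)}
optimal plan length = 2; 2 ≤ 4

Yes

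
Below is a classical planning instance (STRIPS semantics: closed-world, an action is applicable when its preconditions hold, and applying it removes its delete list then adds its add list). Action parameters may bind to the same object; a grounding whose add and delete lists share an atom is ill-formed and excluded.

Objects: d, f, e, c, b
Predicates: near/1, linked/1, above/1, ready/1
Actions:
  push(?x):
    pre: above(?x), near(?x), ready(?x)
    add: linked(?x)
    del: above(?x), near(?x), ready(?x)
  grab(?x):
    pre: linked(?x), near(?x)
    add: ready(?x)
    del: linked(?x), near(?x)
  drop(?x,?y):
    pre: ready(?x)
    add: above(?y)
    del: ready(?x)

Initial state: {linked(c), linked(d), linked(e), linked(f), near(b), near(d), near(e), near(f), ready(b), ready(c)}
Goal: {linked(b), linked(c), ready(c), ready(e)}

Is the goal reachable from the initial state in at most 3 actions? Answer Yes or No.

No

1. grab(d)  →  {linked(c), linked(e), linked(f), near(b), near(e), near(f), ready(b), ready(c), ready(d)}
2. grab(e)  →  {linked(c), linked(f), near(b), near(f), ready(b), ready(c), ready(d), ready(e)}
3. drop(d,b)  →  {above(b), linked(c), linked(f), near(b), near(f), ready(b), ready(c), ready(e)}
4. push(b)  →  {linked(b), linked(c), linked(f), near(f), ready(c), ready(e)}
optimal plan length = 4; 4 > 3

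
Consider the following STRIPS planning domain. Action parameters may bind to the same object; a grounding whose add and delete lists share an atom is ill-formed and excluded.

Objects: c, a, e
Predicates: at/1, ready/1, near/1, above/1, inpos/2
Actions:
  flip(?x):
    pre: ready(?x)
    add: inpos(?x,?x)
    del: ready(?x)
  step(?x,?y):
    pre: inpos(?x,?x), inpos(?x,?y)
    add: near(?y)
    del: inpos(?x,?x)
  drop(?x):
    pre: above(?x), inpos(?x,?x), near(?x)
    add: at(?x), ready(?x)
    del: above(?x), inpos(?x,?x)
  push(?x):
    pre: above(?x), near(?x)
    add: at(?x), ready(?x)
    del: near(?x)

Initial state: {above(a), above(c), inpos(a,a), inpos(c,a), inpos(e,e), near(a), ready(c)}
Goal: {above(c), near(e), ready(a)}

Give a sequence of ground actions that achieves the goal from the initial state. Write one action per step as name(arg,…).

1. step(e,e)  →  {above(a), above(c), inpos(a,a), inpos(c,a), near(a), near(e), ready(c)}
2. drop(a)  →  {above(c), at(a), inpos(c,a), near(a), near(e), ready(a), ready(c)}

step(e,e); drop(a)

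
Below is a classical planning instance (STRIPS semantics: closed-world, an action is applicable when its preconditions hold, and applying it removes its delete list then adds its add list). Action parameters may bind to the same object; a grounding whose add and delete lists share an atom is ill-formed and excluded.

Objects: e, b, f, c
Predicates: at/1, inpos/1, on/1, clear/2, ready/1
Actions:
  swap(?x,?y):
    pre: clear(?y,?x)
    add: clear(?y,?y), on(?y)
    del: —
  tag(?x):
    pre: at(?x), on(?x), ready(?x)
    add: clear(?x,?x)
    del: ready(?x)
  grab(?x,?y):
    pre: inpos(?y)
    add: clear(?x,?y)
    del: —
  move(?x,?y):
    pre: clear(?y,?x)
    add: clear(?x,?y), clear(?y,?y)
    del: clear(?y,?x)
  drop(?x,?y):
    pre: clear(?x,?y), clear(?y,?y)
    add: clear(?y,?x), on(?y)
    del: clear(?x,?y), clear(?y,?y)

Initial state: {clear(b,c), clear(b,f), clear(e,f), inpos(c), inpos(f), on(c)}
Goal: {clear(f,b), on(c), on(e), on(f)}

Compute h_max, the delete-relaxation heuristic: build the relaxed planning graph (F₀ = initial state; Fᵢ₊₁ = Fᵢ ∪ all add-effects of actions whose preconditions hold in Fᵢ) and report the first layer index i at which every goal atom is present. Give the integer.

F0 = init (6 atoms)
F1 = F0 ∪ {clear(b,b), clear(c,b), clear(c,c), clear(c,f), clear(e,c), clear(e,e), clear(f,b), clear(f,c), clear(f,e), clear(f,f), on(b), on(e)}  (18 atoms)
F2 = F1 ∪ {clear(c,e), on(f)}  (20 atoms)
goal ⊆ F2  ⇒  h_max = 2

2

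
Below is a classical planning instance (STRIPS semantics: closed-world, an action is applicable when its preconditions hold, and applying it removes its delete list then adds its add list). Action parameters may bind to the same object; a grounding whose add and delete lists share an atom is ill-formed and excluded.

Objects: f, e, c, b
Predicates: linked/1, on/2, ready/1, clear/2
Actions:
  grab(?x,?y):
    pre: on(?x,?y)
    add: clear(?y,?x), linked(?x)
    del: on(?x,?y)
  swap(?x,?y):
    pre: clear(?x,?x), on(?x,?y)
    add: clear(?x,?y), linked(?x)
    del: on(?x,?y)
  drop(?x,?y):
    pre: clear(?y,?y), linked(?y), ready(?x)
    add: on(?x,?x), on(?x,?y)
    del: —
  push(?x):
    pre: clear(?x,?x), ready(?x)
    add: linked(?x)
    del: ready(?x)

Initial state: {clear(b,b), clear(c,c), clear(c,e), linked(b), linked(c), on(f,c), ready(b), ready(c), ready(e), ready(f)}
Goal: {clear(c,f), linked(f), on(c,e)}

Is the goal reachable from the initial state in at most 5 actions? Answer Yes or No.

Yes

1. grab(f,c)  →  {clear(b,b), clear(c,c), clear(c,e), clear(c,f), linked(b), linked(c), linked(f), ready(b), ready(c), ready(e), ready(f)}
2. drop(e,c)  →  {clear(b,b), clear(c,c), clear(c,e), clear(c,f), linked(b), linked(c), linked(f), on(e,c), on(e,e), ready(b), ready(c), ready(e), ready(f)}
3. grab(e,e)  →  {clear(b,b), clear(c,c), clear(c,e), clear(c,f), clear(e,e), linked(b), linked(c), linked(e), linked(f), on(e,c), ready(b), ready(c), ready(e), ready(f)}
4. drop(c,e)  →  {clear(b,b), clear(c,c), clear(c,e), clear(c,f), clear(e,e), linked(b), linked(c), linked(e), linked(f), on(c,c), on(c,e), on(e,c), ready(b), ready(c), ready(e), ready(f)}
optimal plan length = 4; 4 ≤ 5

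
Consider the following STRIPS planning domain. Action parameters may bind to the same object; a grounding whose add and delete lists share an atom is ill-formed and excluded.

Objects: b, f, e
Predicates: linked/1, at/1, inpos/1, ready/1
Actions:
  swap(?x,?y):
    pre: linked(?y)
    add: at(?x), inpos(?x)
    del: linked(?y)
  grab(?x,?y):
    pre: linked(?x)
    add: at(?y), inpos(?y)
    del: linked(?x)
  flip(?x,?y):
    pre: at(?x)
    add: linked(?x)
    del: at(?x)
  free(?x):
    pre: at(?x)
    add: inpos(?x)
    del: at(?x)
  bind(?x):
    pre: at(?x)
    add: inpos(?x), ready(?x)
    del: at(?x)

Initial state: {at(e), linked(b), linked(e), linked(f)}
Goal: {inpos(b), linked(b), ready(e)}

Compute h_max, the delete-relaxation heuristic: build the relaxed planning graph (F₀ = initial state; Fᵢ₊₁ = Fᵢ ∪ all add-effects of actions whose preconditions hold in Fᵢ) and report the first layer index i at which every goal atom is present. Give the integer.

1

F0 = init (4 atoms)
F1 = F0 ∪ {at(b), at(f), inpos(b), inpos(e), inpos(f), ready(e)}  (10 atoms)
goal ⊆ F1  ⇒  h_max = 1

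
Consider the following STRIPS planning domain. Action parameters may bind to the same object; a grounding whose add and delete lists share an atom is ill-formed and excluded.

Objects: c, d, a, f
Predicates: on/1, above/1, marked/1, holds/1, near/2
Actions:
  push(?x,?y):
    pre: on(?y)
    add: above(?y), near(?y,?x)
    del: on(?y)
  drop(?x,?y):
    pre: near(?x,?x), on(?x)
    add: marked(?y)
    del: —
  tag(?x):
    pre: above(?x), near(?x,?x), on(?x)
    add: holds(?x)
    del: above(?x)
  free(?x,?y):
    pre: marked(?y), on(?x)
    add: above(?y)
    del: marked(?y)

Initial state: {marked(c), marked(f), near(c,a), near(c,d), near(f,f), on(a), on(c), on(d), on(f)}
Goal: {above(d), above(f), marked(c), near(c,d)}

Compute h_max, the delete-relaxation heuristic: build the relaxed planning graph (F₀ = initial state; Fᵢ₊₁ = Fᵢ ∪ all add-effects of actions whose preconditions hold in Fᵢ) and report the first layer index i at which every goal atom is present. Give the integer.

1

F0 = init (9 atoms)
F1 = F0 ∪ {above(a), above(c), above(d), above(f), marked(a), marked(d), near(a,a), near(a,c), near(a,d), near(a,f), near(c,c), near(c,f), near(d,a), near(d,c), near(d,d), near(d,f), near(f,a), near(f,c), near(f,d)}  (28 atoms)
goal ⊆ F1  ⇒  h_max = 1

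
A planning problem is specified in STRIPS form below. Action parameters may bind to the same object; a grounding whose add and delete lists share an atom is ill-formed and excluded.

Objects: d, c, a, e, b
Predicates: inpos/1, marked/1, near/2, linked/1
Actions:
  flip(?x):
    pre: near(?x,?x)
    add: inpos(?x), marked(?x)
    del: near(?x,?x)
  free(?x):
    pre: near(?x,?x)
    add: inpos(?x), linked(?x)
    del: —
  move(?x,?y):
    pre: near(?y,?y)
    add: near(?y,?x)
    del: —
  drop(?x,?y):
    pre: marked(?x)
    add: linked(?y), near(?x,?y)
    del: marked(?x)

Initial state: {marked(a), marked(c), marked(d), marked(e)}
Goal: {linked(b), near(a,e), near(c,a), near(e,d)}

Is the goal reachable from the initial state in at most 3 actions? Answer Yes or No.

No

1. drop(d,b)  →  {linked(b), marked(a), marked(c), marked(e), near(d,b)}
2. drop(c,a)  →  {linked(a), linked(b), marked(a), marked(e), near(c,a), near(d,b)}
3. drop(a,e)  →  {linked(a), linked(b), linked(e), marked(e), near(a,e), near(c,a), near(d,b)}
4. drop(e,d)  →  {linked(a), linked(b), linked(d), linked(e), near(a,e), near(c,a), near(d,b), near(e,d)}
optimal plan length = 4; 4 > 3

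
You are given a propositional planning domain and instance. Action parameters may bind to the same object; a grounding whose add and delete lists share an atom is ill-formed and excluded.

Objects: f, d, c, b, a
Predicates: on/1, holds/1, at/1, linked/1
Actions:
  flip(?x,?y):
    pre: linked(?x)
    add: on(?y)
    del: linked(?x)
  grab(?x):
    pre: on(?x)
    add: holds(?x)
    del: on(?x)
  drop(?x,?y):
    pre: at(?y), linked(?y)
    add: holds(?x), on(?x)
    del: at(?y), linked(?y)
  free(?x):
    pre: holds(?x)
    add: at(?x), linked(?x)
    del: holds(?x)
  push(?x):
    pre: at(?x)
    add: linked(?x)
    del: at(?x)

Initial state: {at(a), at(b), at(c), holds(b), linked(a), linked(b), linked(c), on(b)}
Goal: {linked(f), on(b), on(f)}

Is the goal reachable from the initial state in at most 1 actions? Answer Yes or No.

1. drop(f,c)  →  {at(a), at(b), holds(b), holds(f), linked(a), linked(b), on(b), on(f)}
2. free(f)  →  {at(a), at(b), at(f), holds(b), linked(a), linked(b), linked(f), on(b), on(f)}
optimal plan length = 2; 2 > 1

No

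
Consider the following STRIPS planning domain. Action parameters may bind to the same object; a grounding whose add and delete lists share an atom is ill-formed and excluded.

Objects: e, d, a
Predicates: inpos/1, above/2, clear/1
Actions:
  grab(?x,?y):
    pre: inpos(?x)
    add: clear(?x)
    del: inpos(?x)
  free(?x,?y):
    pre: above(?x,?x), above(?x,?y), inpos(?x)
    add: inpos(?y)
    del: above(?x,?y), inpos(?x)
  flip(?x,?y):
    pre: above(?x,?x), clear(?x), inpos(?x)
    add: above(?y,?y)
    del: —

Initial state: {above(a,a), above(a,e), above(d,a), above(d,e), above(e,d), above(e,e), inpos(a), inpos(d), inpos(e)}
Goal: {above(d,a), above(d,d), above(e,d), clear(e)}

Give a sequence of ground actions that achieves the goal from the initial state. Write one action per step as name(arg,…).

1. grab(e,e)  →  {above(a,a), above(a,e), above(d,a), above(d,e), above(e,d), above(e,e), clear(e), inpos(a), inpos(d)}
2. free(a,e)  →  {above(a,a), above(d,a), above(d,e), above(e,d), above(e,e), clear(e), inpos(d), inpos(e)}
3. flip(e,d)  →  {above(a,a), above(d,a), above(d,d), above(d,e), above(e,d), above(e,e), clear(e), inpos(d), inpos(e)}

grab(e,e); free(a,e); flip(e,d)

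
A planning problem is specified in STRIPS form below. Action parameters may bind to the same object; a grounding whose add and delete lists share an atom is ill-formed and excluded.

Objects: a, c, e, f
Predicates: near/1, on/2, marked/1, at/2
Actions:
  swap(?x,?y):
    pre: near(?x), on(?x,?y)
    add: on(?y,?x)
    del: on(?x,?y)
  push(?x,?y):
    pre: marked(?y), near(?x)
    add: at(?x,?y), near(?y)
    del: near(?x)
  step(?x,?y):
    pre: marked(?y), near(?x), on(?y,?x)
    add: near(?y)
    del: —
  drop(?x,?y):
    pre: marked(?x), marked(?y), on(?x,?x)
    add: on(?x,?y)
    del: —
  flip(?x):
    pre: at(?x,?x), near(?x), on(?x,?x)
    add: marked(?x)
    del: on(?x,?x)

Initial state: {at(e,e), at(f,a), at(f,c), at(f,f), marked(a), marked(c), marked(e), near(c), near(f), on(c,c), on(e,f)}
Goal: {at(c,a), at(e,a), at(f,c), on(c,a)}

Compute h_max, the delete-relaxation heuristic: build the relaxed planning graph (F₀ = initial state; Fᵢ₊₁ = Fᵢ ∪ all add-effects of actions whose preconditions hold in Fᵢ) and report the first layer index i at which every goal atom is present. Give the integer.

2

F0 = init (11 atoms)
F1 = F0 ∪ {at(c,a), at(c,e), at(f,e), near(a), near(e), on(c,a), on(c,e)}  (18 atoms)
F2 = F1 ∪ {at(a,c), at(a,e), at(e,a), at(e,c), on(a,c), on(e,c), on(f,e)}  (25 atoms)
goal ⊆ F2  ⇒  h_max = 2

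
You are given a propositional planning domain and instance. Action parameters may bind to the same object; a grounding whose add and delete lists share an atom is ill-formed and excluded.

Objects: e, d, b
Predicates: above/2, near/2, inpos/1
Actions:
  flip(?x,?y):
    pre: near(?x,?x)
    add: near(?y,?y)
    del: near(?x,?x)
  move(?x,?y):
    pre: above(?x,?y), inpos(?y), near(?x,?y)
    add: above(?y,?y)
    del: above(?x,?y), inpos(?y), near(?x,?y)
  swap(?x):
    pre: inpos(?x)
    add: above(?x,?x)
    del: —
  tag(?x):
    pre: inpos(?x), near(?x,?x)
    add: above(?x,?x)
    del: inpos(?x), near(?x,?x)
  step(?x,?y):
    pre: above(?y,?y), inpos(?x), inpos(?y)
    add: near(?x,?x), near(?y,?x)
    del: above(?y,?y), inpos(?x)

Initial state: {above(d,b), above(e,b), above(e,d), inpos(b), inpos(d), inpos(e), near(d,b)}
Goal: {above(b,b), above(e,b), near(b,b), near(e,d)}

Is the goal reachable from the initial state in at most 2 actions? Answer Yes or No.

1. move(d,b)  →  {above(b,b), above(e,b), above(e,d), inpos(d), inpos(e)}
2. swap(e)  →  {above(b,b), above(e,b), above(e,d), above(e,e), inpos(d), inpos(e)}
3. step(d,e)  →  {above(b,b), above(e,b), above(e,d), inpos(e), near(d,d), near(e,d)}
4. flip(d,b)  →  {above(b,b), above(e,b), above(e,d), inpos(e), near(b,b), near(e,d)}
optimal plan length = 4; 4 > 2

No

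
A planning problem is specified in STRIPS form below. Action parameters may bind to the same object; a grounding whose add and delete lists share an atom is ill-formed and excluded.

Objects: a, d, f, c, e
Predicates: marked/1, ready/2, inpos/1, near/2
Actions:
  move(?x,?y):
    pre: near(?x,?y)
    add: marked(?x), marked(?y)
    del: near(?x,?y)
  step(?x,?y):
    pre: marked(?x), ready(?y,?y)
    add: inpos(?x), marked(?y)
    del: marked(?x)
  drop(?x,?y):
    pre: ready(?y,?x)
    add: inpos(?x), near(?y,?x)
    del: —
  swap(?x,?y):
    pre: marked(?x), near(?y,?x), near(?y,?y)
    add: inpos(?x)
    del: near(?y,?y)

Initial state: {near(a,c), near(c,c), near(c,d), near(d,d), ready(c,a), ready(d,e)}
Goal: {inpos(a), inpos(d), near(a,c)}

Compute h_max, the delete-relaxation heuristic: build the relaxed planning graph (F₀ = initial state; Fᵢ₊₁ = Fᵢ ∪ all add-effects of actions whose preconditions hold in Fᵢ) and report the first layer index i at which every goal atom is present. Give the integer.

2

F0 = init (6 atoms)
F1 = F0 ∪ {inpos(a), inpos(e), marked(a), marked(c), marked(d), near(c,a), near(d,e)}  (13 atoms)
F2 = F1 ∪ {inpos(c), inpos(d), marked(e)}  (16 atoms)
goal ⊆ F2  ⇒  h_max = 2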